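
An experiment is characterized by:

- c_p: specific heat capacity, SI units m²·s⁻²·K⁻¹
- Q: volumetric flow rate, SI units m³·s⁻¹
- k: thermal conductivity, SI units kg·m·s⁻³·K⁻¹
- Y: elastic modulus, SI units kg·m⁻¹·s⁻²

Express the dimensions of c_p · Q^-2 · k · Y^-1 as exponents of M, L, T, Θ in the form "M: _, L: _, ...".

Collect each base-dimension exponent across the product:
  M: (0) − 2·(0) + (1) − (1) = 0
  L: (2) − 2·(3) + (1) − (-1) = -2
  T: (-2) − 2·(-1) + (-3) − (-2) = -1
  Θ: (-1) − 2·(0) + (-1) − (0) = -2
So the dimensions are [L⁻² T⁻¹ Θ⁻²].

M: 0, L: -2, T: -1, Θ: -2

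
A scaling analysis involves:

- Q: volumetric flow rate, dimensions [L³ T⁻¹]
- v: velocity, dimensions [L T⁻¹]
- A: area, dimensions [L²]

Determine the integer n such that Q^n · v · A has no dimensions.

Balance the L exponent: (3)·n from Q, plus (1) + (2) = 3 from the rest, must sum to zero.
3n + 3 = 0, so n = -1.

-1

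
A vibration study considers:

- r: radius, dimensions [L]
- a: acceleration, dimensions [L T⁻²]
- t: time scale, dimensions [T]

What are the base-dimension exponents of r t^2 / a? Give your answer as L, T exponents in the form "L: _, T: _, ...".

L: 0, T: 4

Collect each base-dimension exponent across the product:
  L: (1) − (1) + 2·(0) = 0
  T: (0) − (-2) + 2·(1) = 4
So the dimensions are [T⁴].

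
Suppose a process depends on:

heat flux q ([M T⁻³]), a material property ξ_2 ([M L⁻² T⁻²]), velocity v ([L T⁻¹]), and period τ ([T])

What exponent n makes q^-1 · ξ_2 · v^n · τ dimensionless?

2

Balance the L exponent: (1)·n from v, plus −(0) + (-2) + (0) = -2 from the rest, must sum to zero.
n − 2 = 0, so n = 2.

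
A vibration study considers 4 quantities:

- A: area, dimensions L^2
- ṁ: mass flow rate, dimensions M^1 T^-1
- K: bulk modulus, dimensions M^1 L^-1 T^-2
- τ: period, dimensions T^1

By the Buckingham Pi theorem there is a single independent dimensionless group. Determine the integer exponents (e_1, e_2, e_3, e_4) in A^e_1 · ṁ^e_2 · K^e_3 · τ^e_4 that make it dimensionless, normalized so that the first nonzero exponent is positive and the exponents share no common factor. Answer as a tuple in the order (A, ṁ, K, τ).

(1, -2, 2, 2)

M: e_1·(0) + e_2·(1) + e_3·(1) + e_4·(0) = 0
L: e_1·(2) + e_2·(0) + e_3·(-1) + e_4·(0) = 0
T: e_1·(0) + e_2·(-1) + e_3·(-2) + e_4·(1) = 0
Solving this homogeneous linear system for the smallest-integer solution (first nonzero entry positive) gives (1, -2, 2, 2).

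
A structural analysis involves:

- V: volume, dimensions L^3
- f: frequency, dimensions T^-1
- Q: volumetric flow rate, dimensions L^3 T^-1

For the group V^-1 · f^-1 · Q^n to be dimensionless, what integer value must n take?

1

Balance the L exponent: (3)·n from Q, plus −(3) − (0) = -3 from the rest, must sum to zero.
3n − 3 = 0, so n = 1.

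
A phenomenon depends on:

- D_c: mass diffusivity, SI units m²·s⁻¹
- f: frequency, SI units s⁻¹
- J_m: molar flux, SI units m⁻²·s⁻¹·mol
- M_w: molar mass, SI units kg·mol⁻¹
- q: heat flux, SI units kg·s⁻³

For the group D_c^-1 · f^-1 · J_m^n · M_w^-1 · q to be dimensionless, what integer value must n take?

-1

Balance the L exponent: (-2)·n from J_m, plus −(2) − (0) − (0) + (0) = -2 from the rest, must sum to zero.
-2n − 2 = 0, so n = -1.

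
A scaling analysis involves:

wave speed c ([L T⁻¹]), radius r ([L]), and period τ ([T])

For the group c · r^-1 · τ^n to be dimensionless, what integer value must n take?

Balance the T exponent: (1)·n from τ, plus (-1) − (0) = -1 from the rest, must sum to zero.
n − 1 = 0, so n = 1.

1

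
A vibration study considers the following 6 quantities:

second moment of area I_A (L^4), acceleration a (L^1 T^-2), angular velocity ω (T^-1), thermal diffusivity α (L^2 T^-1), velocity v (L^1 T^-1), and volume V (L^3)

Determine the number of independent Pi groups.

There are 6 variables and 2 base dimensions (L, T).
The dimension matrix has rank 2.
Independent dimensionless groups: 6 − 2 = 4.

4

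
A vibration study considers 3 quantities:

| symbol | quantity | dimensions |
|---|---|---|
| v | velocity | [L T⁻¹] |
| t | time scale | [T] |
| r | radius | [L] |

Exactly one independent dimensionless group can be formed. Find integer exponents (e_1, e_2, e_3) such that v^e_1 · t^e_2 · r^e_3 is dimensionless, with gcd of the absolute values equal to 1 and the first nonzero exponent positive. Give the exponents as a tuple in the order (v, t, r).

(1, 1, -1)

L: e_1·(1) + e_2·(0) + e_3·(1) = 0
T: e_1·(-1) + e_2·(1) + e_3·(0) = 0
Solving this homogeneous linear system for the smallest-integer solution (first nonzero entry positive) gives (1, 1, -1).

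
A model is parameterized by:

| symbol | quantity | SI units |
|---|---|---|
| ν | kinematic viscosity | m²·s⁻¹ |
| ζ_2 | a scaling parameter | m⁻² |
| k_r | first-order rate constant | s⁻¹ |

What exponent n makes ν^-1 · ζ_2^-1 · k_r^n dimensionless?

1

Balance the T exponent: (-1)·n from k_r, plus −(-1) − (0) = 1 from the rest, must sum to zero.
−n + 1 = 0, so n = 1.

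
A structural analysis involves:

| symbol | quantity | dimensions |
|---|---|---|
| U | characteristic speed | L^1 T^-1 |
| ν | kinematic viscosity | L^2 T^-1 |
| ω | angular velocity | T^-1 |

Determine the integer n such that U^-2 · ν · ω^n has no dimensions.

Balance the T exponent: (-1)·n from ω, plus −2·(-1) + (-1) = 1 from the rest, must sum to zero.
−n + 1 = 0, so n = 1.

1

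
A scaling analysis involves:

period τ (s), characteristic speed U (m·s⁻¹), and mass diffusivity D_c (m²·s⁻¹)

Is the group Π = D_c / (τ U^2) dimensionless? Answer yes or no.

Sum the exponent of each base dimension across the product:
  L: −[τ]_L − 2·[U]_L + [D_c]_L = −(0) − 2·(1) + (2) = 0
  T: −[τ]_T − 2·[U]_T + [D_c]_T = −(1) − 2·(-1) + (-1) = 0
All base exponents vanish — dimensionless.

yes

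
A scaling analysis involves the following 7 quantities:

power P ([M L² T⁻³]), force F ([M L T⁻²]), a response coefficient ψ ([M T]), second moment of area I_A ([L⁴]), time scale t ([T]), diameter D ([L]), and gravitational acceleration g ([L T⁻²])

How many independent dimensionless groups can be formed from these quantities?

4

There are 7 variables and 3 base dimensions (M, L, T).
The dimension matrix has rank 3.
Independent dimensionless groups: 7 − 3 = 4.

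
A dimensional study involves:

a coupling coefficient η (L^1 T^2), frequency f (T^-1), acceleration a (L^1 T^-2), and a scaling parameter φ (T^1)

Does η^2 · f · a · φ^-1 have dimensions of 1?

no

Sum the exponent of each base dimension across the product:
  L: 2·[η]_L + [f]_L + [a]_L − [φ]_L = 2·(1) + (0) + (1) − (0) = 3
  T: 2·[η]_T + [f]_T + [a]_T − [φ]_T = 2·(2) + (-1) + (-2) − (1) = 0
Net dimensions [L³] ≠ [1] — not dimensionless.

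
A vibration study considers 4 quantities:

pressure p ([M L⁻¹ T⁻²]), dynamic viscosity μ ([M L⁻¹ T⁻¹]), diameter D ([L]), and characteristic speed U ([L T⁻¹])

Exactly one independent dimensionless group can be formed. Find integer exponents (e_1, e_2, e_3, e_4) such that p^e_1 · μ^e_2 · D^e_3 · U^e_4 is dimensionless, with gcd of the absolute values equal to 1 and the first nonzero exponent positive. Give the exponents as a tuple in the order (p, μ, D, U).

M: e_1·(1) + e_2·(1) + e_3·(0) + e_4·(0) = 0
L: e_1·(-1) + e_2·(-1) + e_3·(1) + e_4·(1) = 0
T: e_1·(-2) + e_2·(-1) + e_3·(0) + e_4·(-1) = 0
Solving this homogeneous linear system for the smallest-integer solution (first nonzero entry positive) gives (1, -1, 1, -1).

(1, -1, 1, -1)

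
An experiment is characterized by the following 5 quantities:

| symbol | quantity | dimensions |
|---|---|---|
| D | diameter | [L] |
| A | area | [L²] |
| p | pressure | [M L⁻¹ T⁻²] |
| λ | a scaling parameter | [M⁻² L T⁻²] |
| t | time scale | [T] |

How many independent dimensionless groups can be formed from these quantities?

There are 5 variables and 3 base dimensions (M, L, T).
The dimension matrix has rank 3.
Independent dimensionless groups: 5 − 3 = 2.

2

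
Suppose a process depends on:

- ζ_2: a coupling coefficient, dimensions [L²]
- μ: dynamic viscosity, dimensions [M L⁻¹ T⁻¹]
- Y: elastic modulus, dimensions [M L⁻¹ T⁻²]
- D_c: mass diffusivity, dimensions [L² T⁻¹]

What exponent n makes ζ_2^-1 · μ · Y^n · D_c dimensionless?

-1

Balance the M exponent: (1)·n from Y, plus −(0) + (1) + (0) = 1 from the rest, must sum to zero.
n + 1 = 0, so n = -1.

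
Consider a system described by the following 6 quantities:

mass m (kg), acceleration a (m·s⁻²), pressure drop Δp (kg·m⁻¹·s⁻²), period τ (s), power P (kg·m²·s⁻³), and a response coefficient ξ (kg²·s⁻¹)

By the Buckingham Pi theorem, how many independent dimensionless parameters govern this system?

3

There are 6 variables and 3 base dimensions (M, L, T).
The dimension matrix has rank 3.
Independent dimensionless groups: 6 − 3 = 3.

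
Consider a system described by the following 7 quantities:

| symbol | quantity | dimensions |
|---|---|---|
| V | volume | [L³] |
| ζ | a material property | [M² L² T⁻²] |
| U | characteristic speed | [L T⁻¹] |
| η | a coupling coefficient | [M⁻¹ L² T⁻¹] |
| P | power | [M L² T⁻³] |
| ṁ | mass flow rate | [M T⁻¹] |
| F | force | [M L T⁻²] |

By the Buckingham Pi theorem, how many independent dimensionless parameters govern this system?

4

There are 7 variables and 3 base dimensions (M, L, T).
The dimension matrix has rank 3.
Independent dimensionless groups: 7 − 3 = 4.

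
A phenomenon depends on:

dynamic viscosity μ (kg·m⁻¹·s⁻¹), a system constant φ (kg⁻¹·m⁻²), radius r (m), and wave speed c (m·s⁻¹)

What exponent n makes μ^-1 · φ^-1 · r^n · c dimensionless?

Balance the L exponent: (1)·n from r, plus −(-1) − (-2) + (1) = 4 from the rest, must sum to zero.
n + 4 = 0, so n = -4.

-4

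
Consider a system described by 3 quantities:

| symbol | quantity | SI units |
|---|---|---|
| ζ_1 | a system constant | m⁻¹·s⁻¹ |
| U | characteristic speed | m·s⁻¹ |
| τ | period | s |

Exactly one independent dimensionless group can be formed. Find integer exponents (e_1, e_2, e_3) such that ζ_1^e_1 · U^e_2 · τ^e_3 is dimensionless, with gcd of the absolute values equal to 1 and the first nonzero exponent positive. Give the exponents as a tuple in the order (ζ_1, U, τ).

L: e_1·(-1) + e_2·(1) + e_3·(0) = 0
T: e_1·(-1) + e_2·(-1) + e_3·(1) = 0
Solving this homogeneous linear system for the smallest-integer solution (first nonzero entry positive) gives (1, 1, 2).

(1, 1, 2)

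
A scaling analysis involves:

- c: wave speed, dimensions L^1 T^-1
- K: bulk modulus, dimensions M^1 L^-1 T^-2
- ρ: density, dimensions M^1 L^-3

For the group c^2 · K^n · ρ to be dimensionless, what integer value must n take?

-1

Balance the M exponent: (1)·n from K, plus 2·(0) + (1) = 1 from the rest, must sum to zero.
n + 1 = 0, so n = -1.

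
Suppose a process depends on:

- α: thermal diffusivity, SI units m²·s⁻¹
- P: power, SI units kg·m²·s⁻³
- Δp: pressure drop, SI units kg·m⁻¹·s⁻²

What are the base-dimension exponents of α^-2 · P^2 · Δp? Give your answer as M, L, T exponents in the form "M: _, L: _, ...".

M: 3, L: -1, T: -6

Collect each base-dimension exponent across the product:
  M: −2·(0) + 2·(1) + (1) = 3
  L: −2·(2) + 2·(2) + (-1) = -1
  T: −2·(-1) + 2·(-3) + (-2) = -6
So the dimensions are [M³ L⁻¹ T⁻⁶].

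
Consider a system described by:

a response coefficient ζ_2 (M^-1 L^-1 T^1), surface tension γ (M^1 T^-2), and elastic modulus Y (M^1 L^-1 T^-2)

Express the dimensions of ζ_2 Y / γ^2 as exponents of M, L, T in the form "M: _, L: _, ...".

M: -2, L: -2, T: 3

Collect each base-dimension exponent across the product:
  M: (-1) − 2·(1) + (1) = -2
  L: (-1) − 2·(0) + (-1) = -2
  T: (1) − 2·(-2) + (-2) = 3
So the dimensions are [M⁻² L⁻² T³].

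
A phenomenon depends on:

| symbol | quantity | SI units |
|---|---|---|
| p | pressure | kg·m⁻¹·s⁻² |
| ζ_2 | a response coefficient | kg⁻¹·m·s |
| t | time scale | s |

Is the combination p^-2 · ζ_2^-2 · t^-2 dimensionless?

Sum the exponent of each base dimension across the product:
  M: −2·[p]_M − 2·[ζ_2]_M − 2·[t]_M = −2·(1) − 2·(-1) − 2·(0) = 0
  L: −2·[p]_L − 2·[ζ_2]_L − 2·[t]_L = −2·(-1) − 2·(1) − 2·(0) = 0
  T: −2·[p]_T − 2·[ζ_2]_T − 2·[t]_T = −2·(-2) − 2·(1) − 2·(1) = 0
All base exponents vanish — dimensionless.

yes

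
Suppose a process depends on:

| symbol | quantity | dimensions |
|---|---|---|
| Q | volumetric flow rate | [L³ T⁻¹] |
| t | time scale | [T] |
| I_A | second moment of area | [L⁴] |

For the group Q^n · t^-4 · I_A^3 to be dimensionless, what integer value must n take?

-4

Balance the L exponent: (3)·n from Q, plus −4·(0) + 3·(4) = 12 from the rest, must sum to zero.
3n + 12 = 0, so n = -4.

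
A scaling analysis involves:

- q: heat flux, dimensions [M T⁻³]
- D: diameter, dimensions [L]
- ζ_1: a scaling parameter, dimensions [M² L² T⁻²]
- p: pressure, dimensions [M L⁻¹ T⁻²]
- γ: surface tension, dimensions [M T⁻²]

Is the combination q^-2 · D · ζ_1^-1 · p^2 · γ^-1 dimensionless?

no

Sum the exponent of each base dimension across the product:
  M: −2·[q]_M + [D]_M − [ζ_1]_M + 2·[p]_M − [γ]_M = −2·(1) + (0) − (2) + 2·(1) − (1) = -3
  L: −2·[q]_L + [D]_L − [ζ_1]_L + 2·[p]_L − [γ]_L = −2·(0) + (1) − (2) + 2·(-1) − (0) = -3
  T: −2·[q]_T + [D]_T − [ζ_1]_T + 2·[p]_T − [γ]_T = −2·(-3) + (0) − (-2) + 2·(-2) − (-2) = 6
Net dimensions [M⁻³ L⁻³ T⁶] ≠ [1] — not dimensionless.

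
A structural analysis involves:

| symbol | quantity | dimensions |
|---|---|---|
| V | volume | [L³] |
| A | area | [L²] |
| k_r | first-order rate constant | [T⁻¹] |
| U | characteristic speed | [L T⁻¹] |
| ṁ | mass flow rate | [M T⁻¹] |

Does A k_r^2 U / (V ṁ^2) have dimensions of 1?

no

Sum the exponent of each base dimension across the product:
  M: −[V]_M + [A]_M + 2·[k_r]_M + [U]_M − 2·[ṁ]_M = −(0) + (0) + 2·(0) + (0) − 2·(1) = -2
  L: −[V]_L + [A]_L + 2·[k_r]_L + [U]_L − 2·[ṁ]_L = −(3) + (2) + 2·(0) + (1) − 2·(0) = 0
  T: −[V]_T + [A]_T + 2·[k_r]_T + [U]_T − 2·[ṁ]_T = −(0) + (0) + 2·(-1) + (-1) − 2·(-1) = -1
Net dimensions [M⁻² T⁻¹] ≠ [1] — not dimensionless.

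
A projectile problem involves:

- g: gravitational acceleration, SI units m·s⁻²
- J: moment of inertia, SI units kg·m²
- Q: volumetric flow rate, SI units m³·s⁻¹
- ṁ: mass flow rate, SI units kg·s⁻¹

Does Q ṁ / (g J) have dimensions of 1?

yes

Sum the exponent of each base dimension across the product:
  M: −[g]_M − [J]_M + [Q]_M + [ṁ]_M = −(0) − (1) + (0) + (1) = 0
  L: −[g]_L − [J]_L + [Q]_L + [ṁ]_L = −(1) − (2) + (3) + (0) = 0
  T: −[g]_T − [J]_T + [Q]_T + [ṁ]_T = −(-2) − (0) + (-1) + (-1) = 0
All base exponents vanish — dimensionless.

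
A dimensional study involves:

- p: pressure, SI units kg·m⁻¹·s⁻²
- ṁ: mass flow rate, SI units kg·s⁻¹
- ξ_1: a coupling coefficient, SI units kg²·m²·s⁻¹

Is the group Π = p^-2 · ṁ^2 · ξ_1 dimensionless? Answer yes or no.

Sum the exponent of each base dimension across the product:
  M: −2·[p]_M + 2·[ṁ]_M + [ξ_1]_M = −2·(1) + 2·(1) + (2) = 2
  L: −2·[p]_L + 2·[ṁ]_L + [ξ_1]_L = −2·(-1) + 2·(0) + (2) = 4
  T: −2·[p]_T + 2·[ṁ]_T + [ξ_1]_T = −2·(-2) + 2·(-1) + (-1) = 1
Net dimensions [M² L⁴ T] ≠ [1] — not dimensionless.

no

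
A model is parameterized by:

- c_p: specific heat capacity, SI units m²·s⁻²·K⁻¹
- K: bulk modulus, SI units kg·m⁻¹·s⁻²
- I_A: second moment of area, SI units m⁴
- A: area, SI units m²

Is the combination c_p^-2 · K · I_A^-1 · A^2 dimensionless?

Sum the exponent of each base dimension across the product:
  M: −2·[c_p]_M + [K]_M − [I_A]_M + 2·[A]_M = −2·(0) + (1) − (0) + 2·(0) = 1
  L: −2·[c_p]_L + [K]_L − [I_A]_L + 2·[A]_L = −2·(2) + (-1) − (4) + 2·(2) = -5
  T: −2·[c_p]_T + [K]_T − [I_A]_T + 2·[A]_T = −2·(-2) + (-2) − (0) + 2·(0) = 2
  Θ: −2·[c_p]_Θ + [K]_Θ − [I_A]_Θ + 2·[A]_Θ = −2·(-1) + (0) − (0) + 2·(0) = 2
Net dimensions [M L⁻⁵ T² Θ²] ≠ [1] — not dimensionless.

no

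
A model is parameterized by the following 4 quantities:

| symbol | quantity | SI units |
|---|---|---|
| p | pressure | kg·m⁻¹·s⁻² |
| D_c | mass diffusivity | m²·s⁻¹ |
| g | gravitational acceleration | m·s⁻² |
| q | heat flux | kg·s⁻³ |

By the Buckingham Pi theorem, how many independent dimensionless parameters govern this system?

There are 4 variables and 3 base dimensions (M, L, T).
The dimension matrix has rank 3.
Independent dimensionless groups: 4 − 3 = 1.

1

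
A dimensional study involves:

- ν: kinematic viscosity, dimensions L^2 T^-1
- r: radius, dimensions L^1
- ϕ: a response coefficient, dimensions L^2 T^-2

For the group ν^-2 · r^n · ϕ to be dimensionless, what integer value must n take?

2

Balance the L exponent: (1)·n from r, plus −2·(2) + (2) = -2 from the rest, must sum to zero.
n − 2 = 0, so n = 2.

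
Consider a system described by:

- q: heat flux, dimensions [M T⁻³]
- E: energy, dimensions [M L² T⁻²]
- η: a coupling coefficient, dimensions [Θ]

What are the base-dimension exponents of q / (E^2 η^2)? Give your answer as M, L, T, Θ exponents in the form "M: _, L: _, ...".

M: -1, L: -4, T: 1, Θ: -2

Collect each base-dimension exponent across the product:
  M: (1) − 2·(1) − 2·(0) = -1
  L: (0) − 2·(2) − 2·(0) = -4
  T: (-3) − 2·(-2) − 2·(0) = 1
  Θ: (0) − 2·(0) − 2·(1) = -2
So the dimensions are [M⁻¹ L⁻⁴ T Θ⁻²].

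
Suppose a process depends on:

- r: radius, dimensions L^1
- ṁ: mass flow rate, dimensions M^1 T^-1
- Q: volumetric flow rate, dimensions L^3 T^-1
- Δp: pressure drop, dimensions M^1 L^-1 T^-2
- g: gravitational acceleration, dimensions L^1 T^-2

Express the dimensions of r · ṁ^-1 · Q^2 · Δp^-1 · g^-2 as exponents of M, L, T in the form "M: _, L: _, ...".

M: -2, L: 6, T: 5

Collect each base-dimension exponent across the product:
  M: (0) − (1) + 2·(0) − (1) − 2·(0) = -2
  L: (1) − (0) + 2·(3) − (-1) − 2·(1) = 6
  T: (0) − (-1) + 2·(-1) − (-2) − 2·(-2) = 5
So the dimensions are [M⁻² L⁶ T⁵].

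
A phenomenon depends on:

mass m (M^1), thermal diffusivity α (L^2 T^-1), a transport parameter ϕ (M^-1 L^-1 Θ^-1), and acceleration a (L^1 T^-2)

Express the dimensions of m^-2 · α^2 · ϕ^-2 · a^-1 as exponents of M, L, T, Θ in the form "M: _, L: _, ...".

M: 0, L: 5, T: 0, Θ: 2

Collect each base-dimension exponent across the product:
  M: −2·(1) + 2·(0) − 2·(-1) − (0) = 0
  L: −2·(0) + 2·(2) − 2·(-1) − (1) = 5
  T: −2·(0) + 2·(-1) − 2·(0) − (-2) = 0
  Θ: −2·(0) + 2·(0) − 2·(-1) − (0) = 2
So the dimensions are [L⁵ Θ²].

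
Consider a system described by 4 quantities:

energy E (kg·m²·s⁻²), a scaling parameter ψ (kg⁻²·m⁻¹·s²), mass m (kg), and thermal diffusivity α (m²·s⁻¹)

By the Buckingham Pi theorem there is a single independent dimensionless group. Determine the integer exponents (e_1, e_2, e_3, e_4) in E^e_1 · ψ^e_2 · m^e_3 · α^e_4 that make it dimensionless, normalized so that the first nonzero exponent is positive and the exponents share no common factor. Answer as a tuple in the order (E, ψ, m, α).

M: e_1·(1) + e_2·(-2) + e_3·(1) + e_4·(0) = 0
L: e_1·(2) + e_2·(-1) + e_3·(0) + e_4·(2) = 0
T: e_1·(-2) + e_2·(2) + e_3·(0) + e_4·(-1) = 0
Solving this homogeneous linear system for the smallest-integer solution (first nonzero entry positive) gives (3, 2, 1, -2).

(3, 2, 1, -2)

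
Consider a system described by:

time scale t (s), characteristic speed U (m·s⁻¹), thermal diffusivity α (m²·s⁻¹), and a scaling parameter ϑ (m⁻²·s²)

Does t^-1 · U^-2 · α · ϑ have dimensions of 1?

no

Sum the exponent of each base dimension across the product:
  L: −[t]_L − 2·[U]_L + [α]_L + [ϑ]_L = −(0) − 2·(1) + (2) + (-2) = -2
  T: −[t]_T − 2·[U]_T + [α]_T + [ϑ]_T = −(1) − 2·(-1) + (-1) + (2) = 2
Net dimensions [L⁻² T²] ≠ [1] — not dimensionless.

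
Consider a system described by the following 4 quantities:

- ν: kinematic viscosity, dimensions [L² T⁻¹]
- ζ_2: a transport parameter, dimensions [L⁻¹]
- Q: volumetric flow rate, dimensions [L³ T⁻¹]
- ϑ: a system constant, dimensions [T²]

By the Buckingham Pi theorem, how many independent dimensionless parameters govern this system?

2

There are 4 variables and 2 base dimensions (L, T).
The dimension matrix has rank 2.
Independent dimensionless groups: 4 − 2 = 2.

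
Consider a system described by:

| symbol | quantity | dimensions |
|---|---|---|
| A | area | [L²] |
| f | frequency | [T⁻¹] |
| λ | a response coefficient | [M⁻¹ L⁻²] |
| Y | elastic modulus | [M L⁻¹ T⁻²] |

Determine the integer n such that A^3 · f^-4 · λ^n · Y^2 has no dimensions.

2

Balance the M exponent: (-1)·n from λ, plus 3·(0) − 4·(0) + 2·(1) = 2 from the rest, must sum to zero.
−n + 2 = 0, so n = 2.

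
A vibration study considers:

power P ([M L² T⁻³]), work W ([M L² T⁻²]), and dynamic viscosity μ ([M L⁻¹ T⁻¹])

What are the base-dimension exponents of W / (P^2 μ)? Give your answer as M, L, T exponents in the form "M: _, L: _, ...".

Collect each base-dimension exponent across the product:
  M: −2·(1) + (1) − (1) = -2
  L: −2·(2) + (2) − (-1) = -1
  T: −2·(-3) + (-2) − (-1) = 5
So the dimensions are [M⁻² L⁻¹ T⁵].

M: -2, L: -1, T: 5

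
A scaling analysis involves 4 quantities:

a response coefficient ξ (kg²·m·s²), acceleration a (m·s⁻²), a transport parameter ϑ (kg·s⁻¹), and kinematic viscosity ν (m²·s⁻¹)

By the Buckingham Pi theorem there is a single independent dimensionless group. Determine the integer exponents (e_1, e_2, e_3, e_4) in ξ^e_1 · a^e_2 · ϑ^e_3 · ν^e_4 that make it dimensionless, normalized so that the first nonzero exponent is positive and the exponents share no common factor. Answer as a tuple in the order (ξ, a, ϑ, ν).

(1, 3, -2, -2)

M: e_1·(2) + e_2·(0) + e_3·(1) + e_4·(0) = 0
L: e_1·(1) + e_2·(1) + e_3·(0) + e_4·(2) = 0
T: e_1·(2) + e_2·(-2) + e_3·(-1) + e_4·(-1) = 0
Solving this homogeneous linear system for the smallest-integer solution (first nonzero entry positive) gives (1, 3, -2, -2).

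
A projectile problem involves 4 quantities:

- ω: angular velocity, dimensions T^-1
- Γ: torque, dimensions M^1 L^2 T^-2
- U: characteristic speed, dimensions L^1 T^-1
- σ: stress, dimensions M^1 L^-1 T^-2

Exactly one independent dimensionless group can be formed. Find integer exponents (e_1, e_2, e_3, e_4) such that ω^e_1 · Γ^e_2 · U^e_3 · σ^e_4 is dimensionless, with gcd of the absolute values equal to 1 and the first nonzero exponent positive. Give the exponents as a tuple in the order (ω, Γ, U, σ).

(3, 1, -3, -1)

M: e_1·(0) + e_2·(1) + e_3·(0) + e_4·(1) = 0
L: e_1·(0) + e_2·(2) + e_3·(1) + e_4·(-1) = 0
T: e_1·(-1) + e_2·(-2) + e_3·(-1) + e_4·(-2) = 0
Solving this homogeneous linear system for the smallest-integer solution (first nonzero entry positive) gives (3, 1, -3, -1).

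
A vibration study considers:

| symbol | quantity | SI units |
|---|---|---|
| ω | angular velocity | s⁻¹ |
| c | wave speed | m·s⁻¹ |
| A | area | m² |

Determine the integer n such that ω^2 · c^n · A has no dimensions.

-2

Balance the L exponent: (1)·n from c, plus 2·(0) + (2) = 2 from the rest, must sum to zero.
n + 2 = 0, so n = -2.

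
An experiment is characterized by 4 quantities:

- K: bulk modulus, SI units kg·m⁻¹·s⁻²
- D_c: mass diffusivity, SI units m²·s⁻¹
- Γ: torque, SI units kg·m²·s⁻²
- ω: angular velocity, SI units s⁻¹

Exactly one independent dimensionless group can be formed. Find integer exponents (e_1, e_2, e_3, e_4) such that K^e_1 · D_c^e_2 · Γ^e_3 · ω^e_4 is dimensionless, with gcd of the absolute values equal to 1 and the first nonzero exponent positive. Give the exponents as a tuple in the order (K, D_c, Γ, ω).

(2, 3, -2, -3)

M: e_1·(1) + e_2·(0) + e_3·(1) + e_4·(0) = 0
L: e_1·(-1) + e_2·(2) + e_3·(2) + e_4·(0) = 0
T: e_1·(-2) + e_2·(-1) + e_3·(-2) + e_4·(-1) = 0
Solving this homogeneous linear system for the smallest-integer solution (first nonzero entry positive) gives (2, 3, -2, -3).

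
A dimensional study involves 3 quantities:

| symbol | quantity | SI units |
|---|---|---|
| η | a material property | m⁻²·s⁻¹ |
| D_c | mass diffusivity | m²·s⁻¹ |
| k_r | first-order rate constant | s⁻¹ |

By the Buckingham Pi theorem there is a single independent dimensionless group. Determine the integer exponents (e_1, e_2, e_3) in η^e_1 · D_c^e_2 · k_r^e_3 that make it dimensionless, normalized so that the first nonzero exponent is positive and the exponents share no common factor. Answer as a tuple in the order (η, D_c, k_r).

(1, 1, -2)

L: e_1·(-2) + e_2·(2) + e_3·(0) = 0
T: e_1·(-1) + e_2·(-1) + e_3·(-1) = 0
Solving this homogeneous linear system for the smallest-integer solution (first nonzero entry positive) gives (1, 1, -2).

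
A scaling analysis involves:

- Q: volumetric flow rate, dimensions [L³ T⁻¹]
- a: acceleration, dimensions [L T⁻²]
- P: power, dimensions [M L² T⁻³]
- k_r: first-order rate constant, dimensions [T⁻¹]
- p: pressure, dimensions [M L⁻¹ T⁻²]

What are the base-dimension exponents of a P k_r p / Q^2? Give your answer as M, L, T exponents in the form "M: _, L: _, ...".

Collect each base-dimension exponent across the product:
  M: −2·(0) + (0) + (1) + (0) + (1) = 2
  L: −2·(3) + (1) + (2) + (0) + (-1) = -4
  T: −2·(-1) + (-2) + (-3) + (-1) + (-2) = -6
So the dimensions are [M² L⁻⁴ T⁻⁶].

M: 2, L: -4, T: -6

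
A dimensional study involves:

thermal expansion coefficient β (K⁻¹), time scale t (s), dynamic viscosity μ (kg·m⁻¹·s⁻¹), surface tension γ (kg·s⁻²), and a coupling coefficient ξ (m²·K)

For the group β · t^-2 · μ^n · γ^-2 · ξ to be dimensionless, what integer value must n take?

Balance the M exponent: (1)·n from μ, plus (0) − 2·(0) − 2·(1) + (0) = -2 from the rest, must sum to zero.
n − 2 = 0, so n = 2.

2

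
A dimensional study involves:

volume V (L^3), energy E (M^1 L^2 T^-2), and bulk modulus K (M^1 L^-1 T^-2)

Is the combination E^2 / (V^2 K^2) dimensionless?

Sum the exponent of each base dimension across the product:
  M: −2·[V]_M + 2·[E]_M − 2·[K]_M = −2·(0) + 2·(1) − 2·(1) = 0
  L: −2·[V]_L + 2·[E]_L − 2·[K]_L = −2·(3) + 2·(2) − 2·(-1) = 0
  T: −2·[V]_T + 2·[E]_T − 2·[K]_T = −2·(0) + 2·(-2) − 2·(-2) = 0
All base exponents vanish — dimensionless.

yes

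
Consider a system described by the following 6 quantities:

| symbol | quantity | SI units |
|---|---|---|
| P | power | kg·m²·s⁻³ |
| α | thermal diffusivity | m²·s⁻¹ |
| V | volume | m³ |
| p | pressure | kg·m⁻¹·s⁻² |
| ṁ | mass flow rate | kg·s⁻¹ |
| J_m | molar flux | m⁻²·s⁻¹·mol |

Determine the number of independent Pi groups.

There are 6 variables and 4 base dimensions (M, L, T, N).
The dimension matrix has rank 4.
Independent dimensionless groups: 6 − 4 = 2.

2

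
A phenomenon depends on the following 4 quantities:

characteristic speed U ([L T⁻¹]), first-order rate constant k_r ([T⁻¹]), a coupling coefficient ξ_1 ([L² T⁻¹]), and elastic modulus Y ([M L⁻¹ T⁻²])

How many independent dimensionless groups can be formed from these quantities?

1

There are 4 variables and 3 base dimensions (M, L, T).
The dimension matrix has rank 3.
Independent dimensionless groups: 4 − 3 = 1.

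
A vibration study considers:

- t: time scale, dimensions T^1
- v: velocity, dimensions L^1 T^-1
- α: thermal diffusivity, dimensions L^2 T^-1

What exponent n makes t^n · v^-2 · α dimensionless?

-1

Balance the T exponent: (1)·n from t, plus −2·(-1) + (-1) = 1 from the rest, must sum to zero.
n + 1 = 0, so n = -1.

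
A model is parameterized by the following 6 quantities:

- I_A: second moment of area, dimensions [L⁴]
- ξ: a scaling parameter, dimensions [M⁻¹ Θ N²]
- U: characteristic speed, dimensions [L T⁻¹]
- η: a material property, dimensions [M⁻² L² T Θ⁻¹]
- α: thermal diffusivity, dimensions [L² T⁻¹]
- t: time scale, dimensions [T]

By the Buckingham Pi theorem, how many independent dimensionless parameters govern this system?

There are 6 variables and 5 base dimensions (M, L, T, Θ, N).
The dimension matrix has rank 4 (less than 5: the dimension vectors are linearly dependent).
Independent dimensionless groups: 6 − 4 = 2.

2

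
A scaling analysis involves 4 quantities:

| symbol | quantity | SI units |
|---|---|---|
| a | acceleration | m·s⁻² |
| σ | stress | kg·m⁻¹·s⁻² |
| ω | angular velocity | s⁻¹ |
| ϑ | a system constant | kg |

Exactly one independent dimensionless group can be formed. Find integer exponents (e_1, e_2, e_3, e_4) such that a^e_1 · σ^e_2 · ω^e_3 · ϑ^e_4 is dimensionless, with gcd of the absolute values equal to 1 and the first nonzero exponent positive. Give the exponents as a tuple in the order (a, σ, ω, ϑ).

(1, 1, -4, -1)

M: e_1·(0) + e_2·(1) + e_3·(0) + e_4·(1) = 0
L: e_1·(1) + e_2·(-1) + e_3·(0) + e_4·(0) = 0
T: e_1·(-2) + e_2·(-2) + e_3·(-1) + e_4·(0) = 0
Solving this homogeneous linear system for the smallest-integer solution (first nonzero entry positive) gives (1, 1, -4, -1).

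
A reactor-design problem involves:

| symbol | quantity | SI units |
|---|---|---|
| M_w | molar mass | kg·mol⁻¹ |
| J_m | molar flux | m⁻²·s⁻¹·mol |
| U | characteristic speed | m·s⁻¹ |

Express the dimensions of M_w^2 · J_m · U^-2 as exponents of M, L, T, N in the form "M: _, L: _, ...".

M: 2, L: -4, T: 1, N: -1

Collect each base-dimension exponent across the product:
  M: 2·(1) + (0) − 2·(0) = 2
  L: 2·(0) + (-2) − 2·(1) = -4
  T: 2·(0) + (-1) − 2·(-1) = 1
  N: 2·(-1) + (1) − 2·(0) = -1
So the dimensions are [M² L⁻⁴ T N⁻¹].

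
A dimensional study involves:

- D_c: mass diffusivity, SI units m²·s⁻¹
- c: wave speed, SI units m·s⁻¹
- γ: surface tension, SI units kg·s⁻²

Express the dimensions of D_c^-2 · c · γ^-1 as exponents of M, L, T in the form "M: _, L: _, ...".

M: -1, L: -3, T: 3

Collect each base-dimension exponent across the product:
  M: −2·(0) + (0) − (1) = -1
  L: −2·(2) + (1) − (0) = -3
  T: −2·(-1) + (-1) − (-2) = 3
So the dimensions are [M⁻¹ L⁻³ T³].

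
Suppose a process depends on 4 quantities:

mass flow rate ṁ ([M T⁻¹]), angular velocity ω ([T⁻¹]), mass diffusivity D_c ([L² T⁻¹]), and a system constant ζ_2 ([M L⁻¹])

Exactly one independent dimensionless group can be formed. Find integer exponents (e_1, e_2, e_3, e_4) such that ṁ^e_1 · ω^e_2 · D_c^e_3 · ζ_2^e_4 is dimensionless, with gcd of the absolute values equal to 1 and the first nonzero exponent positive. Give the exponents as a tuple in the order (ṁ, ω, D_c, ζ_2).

(2, -1, -1, -2)

M: e_1·(1) + e_2·(0) + e_3·(0) + e_4·(1) = 0
L: e_1·(0) + e_2·(0) + e_3·(2) + e_4·(-1) = 0
T: e_1·(-1) + e_2·(-1) + e_3·(-1) + e_4·(0) = 0
Solving this homogeneous linear system for the smallest-integer solution (first nonzero entry positive) gives (2, -1, -1, -2).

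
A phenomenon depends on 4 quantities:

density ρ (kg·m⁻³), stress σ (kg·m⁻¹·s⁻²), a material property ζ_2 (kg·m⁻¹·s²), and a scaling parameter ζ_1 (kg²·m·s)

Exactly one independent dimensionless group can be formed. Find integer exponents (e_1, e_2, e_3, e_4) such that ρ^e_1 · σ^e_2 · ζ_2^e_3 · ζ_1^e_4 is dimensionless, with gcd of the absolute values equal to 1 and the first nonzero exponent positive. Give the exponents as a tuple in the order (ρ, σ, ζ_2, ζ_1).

(3, -3, -4, 2)

M: e_1·(1) + e_2·(1) + e_3·(1) + e_4·(2) = 0
L: e_1·(-3) + e_2·(-1) + e_3·(-1) + e_4·(1) = 0
T: e_1·(0) + e_2·(-2) + e_3·(2) + e_4·(1) = 0
Solving this homogeneous linear system for the smallest-integer solution (first nonzero entry positive) gives (3, -3, -4, 2).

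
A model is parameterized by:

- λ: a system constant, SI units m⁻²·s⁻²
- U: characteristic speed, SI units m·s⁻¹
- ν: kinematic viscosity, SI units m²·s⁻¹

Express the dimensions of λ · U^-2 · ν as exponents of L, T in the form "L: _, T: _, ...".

L: -2, T: -1

Collect each base-dimension exponent across the product:
  L: (-2) − 2·(1) + (2) = -2
  T: (-2) − 2·(-1) + (-1) = -1
So the dimensions are [L⁻² T⁻¹].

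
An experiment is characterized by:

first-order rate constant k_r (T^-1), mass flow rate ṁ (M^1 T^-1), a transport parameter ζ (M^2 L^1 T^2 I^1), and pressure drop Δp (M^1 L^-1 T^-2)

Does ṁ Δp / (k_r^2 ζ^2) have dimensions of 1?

no

Sum the exponent of each base dimension across the product:
  M: −2·[k_r]_M + [ṁ]_M − 2·[ζ]_M + [Δp]_M = −2·(0) + (1) − 2·(2) + (1) = -2
  L: −2·[k_r]_L + [ṁ]_L − 2·[ζ]_L + [Δp]_L = −2·(0) + (0) − 2·(1) + (-1) = -3
  T: −2·[k_r]_T + [ṁ]_T − 2·[ζ]_T + [Δp]_T = −2·(-1) + (-1) − 2·(2) + (-2) = -5
  I: −2·[k_r]_I + [ṁ]_I − 2·[ζ]_I + [Δp]_I = −2·(0) + (0) − 2·(1) + (0) = -2
Net dimensions [M⁻² L⁻³ T⁻⁵ I⁻²] ≠ [1] — not dimensionless.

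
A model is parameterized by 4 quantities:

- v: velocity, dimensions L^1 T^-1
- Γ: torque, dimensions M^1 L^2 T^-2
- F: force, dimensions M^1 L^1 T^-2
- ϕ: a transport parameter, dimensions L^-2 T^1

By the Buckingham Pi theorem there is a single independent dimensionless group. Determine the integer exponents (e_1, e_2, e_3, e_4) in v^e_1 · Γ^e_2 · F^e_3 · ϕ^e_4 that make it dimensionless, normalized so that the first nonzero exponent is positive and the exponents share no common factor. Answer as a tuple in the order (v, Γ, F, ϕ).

M: e_1·(0) + e_2·(1) + e_3·(1) + e_4·(0) = 0
L: e_1·(1) + e_2·(2) + e_3·(1) + e_4·(-2) = 0
T: e_1·(-1) + e_2·(-2) + e_3·(-2) + e_4·(1) = 0
Solving this homogeneous linear system for the smallest-integer solution (first nonzero entry positive) gives (1, 1, -1, 1).

(1, 1, -1, 1)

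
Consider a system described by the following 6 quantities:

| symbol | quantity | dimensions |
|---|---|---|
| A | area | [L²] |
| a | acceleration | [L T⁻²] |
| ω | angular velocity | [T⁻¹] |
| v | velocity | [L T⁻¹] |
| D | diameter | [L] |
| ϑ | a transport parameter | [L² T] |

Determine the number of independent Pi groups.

4

There are 6 variables and 2 base dimensions (L, T).
The dimension matrix has rank 2.
Independent dimensionless groups: 6 − 2 = 4.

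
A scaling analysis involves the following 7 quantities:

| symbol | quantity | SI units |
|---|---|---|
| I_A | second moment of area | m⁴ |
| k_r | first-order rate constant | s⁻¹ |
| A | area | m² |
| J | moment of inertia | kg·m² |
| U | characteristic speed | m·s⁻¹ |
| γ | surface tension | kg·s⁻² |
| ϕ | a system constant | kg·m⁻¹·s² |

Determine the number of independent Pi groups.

4

There are 7 variables and 3 base dimensions (M, L, T).
The dimension matrix has rank 3.
Independent dimensionless groups: 7 − 3 = 4.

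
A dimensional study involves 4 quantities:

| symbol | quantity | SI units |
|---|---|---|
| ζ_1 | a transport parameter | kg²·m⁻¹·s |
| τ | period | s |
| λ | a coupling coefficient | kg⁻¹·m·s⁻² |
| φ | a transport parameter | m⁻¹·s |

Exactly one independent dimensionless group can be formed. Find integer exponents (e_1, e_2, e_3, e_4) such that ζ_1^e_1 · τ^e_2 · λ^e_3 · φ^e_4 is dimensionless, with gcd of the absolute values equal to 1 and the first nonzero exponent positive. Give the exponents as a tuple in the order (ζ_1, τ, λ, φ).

M: e_1·(2) + e_2·(0) + e_3·(-1) + e_4·(0) = 0
L: e_1·(-1) + e_2·(0) + e_3·(1) + e_4·(-1) = 0
T: e_1·(1) + e_2·(1) + e_3·(-2) + e_4·(1) = 0
Solving this homogeneous linear system for the smallest-integer solution (first nonzero entry positive) gives (1, 2, 2, 1).

(1, 2, 2, 1)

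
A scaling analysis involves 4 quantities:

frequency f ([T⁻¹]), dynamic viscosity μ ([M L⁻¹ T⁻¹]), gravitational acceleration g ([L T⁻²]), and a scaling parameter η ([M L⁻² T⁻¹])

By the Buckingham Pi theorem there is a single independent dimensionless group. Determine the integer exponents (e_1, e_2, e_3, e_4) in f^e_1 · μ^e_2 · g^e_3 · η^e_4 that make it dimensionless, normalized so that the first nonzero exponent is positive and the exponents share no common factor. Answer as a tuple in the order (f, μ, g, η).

M: e_1·(0) + e_2·(1) + e_3·(0) + e_4·(1) = 0
L: e_1·(0) + e_2·(-1) + e_3·(1) + e_4·(-2) = 0
T: e_1·(-1) + e_2·(-1) + e_3·(-2) + e_4·(-1) = 0
Solving this homogeneous linear system for the smallest-integer solution (first nonzero entry positive) gives (2, 1, -1, -1).

(2, 1, -1, -1)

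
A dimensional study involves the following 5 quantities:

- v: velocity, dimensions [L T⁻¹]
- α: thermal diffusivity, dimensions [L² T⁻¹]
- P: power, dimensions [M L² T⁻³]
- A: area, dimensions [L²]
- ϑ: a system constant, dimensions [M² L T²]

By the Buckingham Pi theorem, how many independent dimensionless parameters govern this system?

2

There are 5 variables and 3 base dimensions (M, L, T).
The dimension matrix has rank 3.
Independent dimensionless groups: 5 − 3 = 2.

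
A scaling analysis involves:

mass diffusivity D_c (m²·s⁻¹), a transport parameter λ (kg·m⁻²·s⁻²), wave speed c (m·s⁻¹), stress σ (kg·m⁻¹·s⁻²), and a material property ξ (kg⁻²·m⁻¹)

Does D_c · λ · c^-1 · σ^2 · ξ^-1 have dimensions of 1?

no

Sum the exponent of each base dimension across the product:
  M: [D_c]_M + [λ]_M − [c]_M + 2·[σ]_M − [ξ]_M = (0) + (1) − (0) + 2·(1) − (-2) = 5
  L: [D_c]_L + [λ]_L − [c]_L + 2·[σ]_L − [ξ]_L = (2) + (-2) − (1) + 2·(-1) − (-1) = -2
  T: [D_c]_T + [λ]_T − [c]_T + 2·[σ]_T − [ξ]_T = (-1) + (-2) − (-1) + 2·(-2) − (0) = -6
Net dimensions [M⁵ L⁻² T⁻⁶] ≠ [1] — not dimensionless.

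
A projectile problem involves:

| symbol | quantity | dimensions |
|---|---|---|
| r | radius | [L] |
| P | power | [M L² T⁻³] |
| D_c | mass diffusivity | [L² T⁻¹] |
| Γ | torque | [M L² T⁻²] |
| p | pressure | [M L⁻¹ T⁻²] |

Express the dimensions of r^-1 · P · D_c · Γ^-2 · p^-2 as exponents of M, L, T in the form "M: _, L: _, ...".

M: -3, L: 1, T: 4

Collect each base-dimension exponent across the product:
  M: −(0) + (1) + (0) − 2·(1) − 2·(1) = -3
  L: −(1) + (2) + (2) − 2·(2) − 2·(-1) = 1
  T: −(0) + (-3) + (-1) − 2·(-2) − 2·(-2) = 4
So the dimensions are [M⁻³ L T⁴].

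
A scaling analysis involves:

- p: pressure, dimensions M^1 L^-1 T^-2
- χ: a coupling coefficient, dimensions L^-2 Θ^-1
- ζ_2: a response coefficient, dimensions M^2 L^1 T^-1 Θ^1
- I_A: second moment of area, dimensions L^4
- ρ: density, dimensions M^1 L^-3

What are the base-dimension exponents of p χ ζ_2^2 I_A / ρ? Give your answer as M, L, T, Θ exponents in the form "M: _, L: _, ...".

Collect each base-dimension exponent across the product:
  M: (1) + (0) + 2·(2) + (0) − (1) = 4
  L: (-1) + (-2) + 2·(1) + (4) − (-3) = 6
  T: (-2) + (0) + 2·(-1) + (0) − (0) = -4
  Θ: (0) + (-1) + 2·(1) + (0) − (0) = 1
So the dimensions are [M⁴ L⁶ T⁻⁴ Θ].

M: 4, L: 6, T: -4, Θ: 1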